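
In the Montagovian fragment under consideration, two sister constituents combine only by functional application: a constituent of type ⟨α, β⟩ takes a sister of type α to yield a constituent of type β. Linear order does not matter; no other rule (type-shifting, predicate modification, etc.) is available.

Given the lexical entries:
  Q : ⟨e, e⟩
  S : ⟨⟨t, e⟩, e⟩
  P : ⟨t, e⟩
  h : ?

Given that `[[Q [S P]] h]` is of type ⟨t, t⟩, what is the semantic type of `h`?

[[Q [S P]] h] is required to be ⟨t, t⟩. [Q [S P]] : e cannot yield ⟨t, t⟩ as functor, so h : ⟨e, ⟨t, t⟩⟩.

⟨e, ⟨t, t⟩⟩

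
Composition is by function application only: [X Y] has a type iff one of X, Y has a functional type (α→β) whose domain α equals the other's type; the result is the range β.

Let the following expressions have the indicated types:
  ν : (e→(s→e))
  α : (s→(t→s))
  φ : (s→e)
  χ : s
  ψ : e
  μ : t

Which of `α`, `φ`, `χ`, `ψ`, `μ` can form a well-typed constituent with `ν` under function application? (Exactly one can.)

α : (s→(t→s)) — neither side's domain matches the other.
φ : (s→e) — neither side's domain matches the other.
χ : s — neither side's domain matches the other.
ψ — combines: ν : (e→(s→e)) takes ψ : e as argument, giving (s→e).
μ : t — neither side's domain matches the other.

ψ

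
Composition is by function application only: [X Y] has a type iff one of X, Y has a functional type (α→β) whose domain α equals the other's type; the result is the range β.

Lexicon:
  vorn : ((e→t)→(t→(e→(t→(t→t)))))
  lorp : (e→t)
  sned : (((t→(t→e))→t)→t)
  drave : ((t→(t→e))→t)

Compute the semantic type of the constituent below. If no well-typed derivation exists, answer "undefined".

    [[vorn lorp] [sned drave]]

At [vorn lorp], vorn : ((e→t)→(t→(e→(t→(t→t))))) takes lorp : (e→t), giving (t→(e→(t→(t→t)))).
At [sned drave], sned : (((t→(t→e))→t)→t) takes drave : ((t→(t→e))→t), giving t.
At [[vorn lorp] [sned drave]], [vorn lorp] : (t→(e→(t→(t→t)))) takes [sned drave] : t, giving (e→(t→(t→t))).

(e→(t→(t→t)))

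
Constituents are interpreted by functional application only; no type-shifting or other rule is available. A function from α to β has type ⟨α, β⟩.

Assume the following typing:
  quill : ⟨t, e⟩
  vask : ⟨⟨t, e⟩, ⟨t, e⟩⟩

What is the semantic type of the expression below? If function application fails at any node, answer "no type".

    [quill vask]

[quill vask]: ⟨⟨t, e⟩, ⟨t, e⟩⟩ applied to ⟨t, e⟩ yields ⟨t, e⟩.

⟨t, e⟩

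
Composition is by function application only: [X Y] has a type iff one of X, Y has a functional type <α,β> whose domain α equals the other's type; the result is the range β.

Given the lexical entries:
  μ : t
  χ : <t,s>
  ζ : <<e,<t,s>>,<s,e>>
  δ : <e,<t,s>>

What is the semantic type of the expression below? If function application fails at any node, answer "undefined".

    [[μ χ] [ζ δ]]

e

[μ χ] — χ of type <t,s> combines with μ of type t: type s.
[ζ δ] — ζ of type <<e,<t,s>>,<s,e>> combines with δ of type <e,<t,s>>: type <s,e>.
[[μ χ] [ζ δ]] — [ζ δ] of type <s,e> combines with [μ χ] of type s: type e.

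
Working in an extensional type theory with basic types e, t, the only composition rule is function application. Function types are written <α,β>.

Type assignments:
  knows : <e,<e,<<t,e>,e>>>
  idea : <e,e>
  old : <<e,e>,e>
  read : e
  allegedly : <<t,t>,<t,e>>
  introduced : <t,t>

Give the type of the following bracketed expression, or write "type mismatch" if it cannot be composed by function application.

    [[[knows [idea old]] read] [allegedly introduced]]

e

[idea old]: old is <<e,e>,e>, idea is <e,e>; result e.
[knows [idea old]]: knows is <e,<e,<<t,e>,e>>>, [idea old] is e; result <e,<<t,e>,e>>.
[[knows [idea old]] read]: [knows [idea old]] is <e,<<t,e>,e>>, read is e; result <<t,e>,e>.
[allegedly introduced]: allegedly is <<t,t>,<t,e>>, introduced is <t,t>; result <t,e>.
[[[knows [idea old]] read] [allegedly introduced]]: [[knows [idea old]] read] is <<t,e>,e>, [allegedly introduced] is <t,e>; result e.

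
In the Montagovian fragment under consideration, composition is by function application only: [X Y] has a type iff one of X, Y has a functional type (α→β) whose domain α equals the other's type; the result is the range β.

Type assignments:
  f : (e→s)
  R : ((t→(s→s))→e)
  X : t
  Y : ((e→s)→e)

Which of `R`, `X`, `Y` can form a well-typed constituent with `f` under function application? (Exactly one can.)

Y

R : ((t→(s→s))→e) — neither side's domain matches the other.
X : t — neither side's domain matches the other.
Y — combines: Y : ((e→s)→e) takes f : (e→s) as argument, giving e.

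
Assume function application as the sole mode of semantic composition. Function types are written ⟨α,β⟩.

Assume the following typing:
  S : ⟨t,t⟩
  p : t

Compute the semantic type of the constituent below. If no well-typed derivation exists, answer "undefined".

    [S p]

[S p]: functor S : ⟨t,t⟩, argument p : t; result t.

t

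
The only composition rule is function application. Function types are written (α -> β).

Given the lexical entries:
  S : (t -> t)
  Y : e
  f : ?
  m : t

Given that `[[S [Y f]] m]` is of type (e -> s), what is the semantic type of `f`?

[[S [Y f]] m] is required to be (e -> s). m : t cannot yield (e -> s) as functor, so [S [Y f]] : (t -> (e -> s)).
[S [Y f]] is required to be (t -> (e -> s)). S : (t -> t) cannot yield (t -> (e -> s)) as functor, so [Y f] : ((t -> t) -> (t -> (e -> s))).
[Y f] is required to be ((t -> t) -> (t -> (e -> s))). Y : e cannot yield ((t -> t) -> (t -> (e -> s))) as functor, so f : (e -> ((t -> t) -> (t -> (e -> s)))).

(e -> ((t -> t) -> (t -> (e -> s))))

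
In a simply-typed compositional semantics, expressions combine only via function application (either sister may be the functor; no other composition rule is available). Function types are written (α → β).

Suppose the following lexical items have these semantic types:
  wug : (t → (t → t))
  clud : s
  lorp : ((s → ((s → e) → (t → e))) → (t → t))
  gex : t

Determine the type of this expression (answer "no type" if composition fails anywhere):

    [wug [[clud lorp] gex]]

no type

[clud lorp]: s with ((s → ((s → e) → (t → e))) → (t → t)) — neither is a function whose domain matches the other; composition fails here.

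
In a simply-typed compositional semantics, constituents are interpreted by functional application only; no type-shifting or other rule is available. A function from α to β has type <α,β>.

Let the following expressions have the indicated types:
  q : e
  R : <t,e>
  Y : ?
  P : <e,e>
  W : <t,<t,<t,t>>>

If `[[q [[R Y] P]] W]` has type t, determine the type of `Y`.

<<t,e>,<<e,e>,<e,<<t,<t,<t,t>>>,t>>>>

[[q [[R Y] P]] W] must have type t. The sister W has type <t,<t,<t,t>>>; that is not a function onto t, so [q [[R Y] P]] must be the functor, of type <<t,<t,<t,t>>>,t>.
[q [[R Y] P]] must have type <<t,<t,<t,t>>>,t>. The sister q has type e; that is not a function onto <<t,<t,<t,t>>>,t>, so [[R Y] P] must be the functor, of type <e,<<t,<t,<t,t>>>,t>>.
[[R Y] P] must have type <e,<<t,<t,<t,t>>>,t>>. The sister P has type <e,e>; that is not a function onto <e,<<t,<t,<t,t>>>,t>>, so [R Y] must be the functor, of type <<e,e>,<e,<<t,<t,<t,t>>>,t>>>.
[R Y] must have type <<e,e>,<e,<<t,<t,<t,t>>>,t>>>. The sister R has type <t,e>; that is not a function onto <<e,e>,<e,<<t,<t,<t,t>>>,t>>>, so Y must be the functor, of type <<t,e>,<<e,e>,<e,<<t,<t,<t,t>>>,t>>>>.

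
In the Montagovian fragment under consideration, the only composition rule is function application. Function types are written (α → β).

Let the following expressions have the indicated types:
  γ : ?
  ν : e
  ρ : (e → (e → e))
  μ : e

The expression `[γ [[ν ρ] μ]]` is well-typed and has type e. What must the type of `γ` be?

(e → e)

At [γ [[ν ρ] μ]] (required: e): [[ν ρ] μ] is e, which is not a function with range e; hence γ is the functor — type (e → e).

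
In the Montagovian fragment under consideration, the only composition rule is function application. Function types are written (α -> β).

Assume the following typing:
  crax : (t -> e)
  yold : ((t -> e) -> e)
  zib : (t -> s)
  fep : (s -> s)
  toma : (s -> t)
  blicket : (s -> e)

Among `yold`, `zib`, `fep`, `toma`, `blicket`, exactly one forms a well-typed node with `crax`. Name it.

yold — combines: yold : ((t -> e) -> e) takes crax : (t -> e) as argument, giving e.
zib : (t -> s) — crax needs t; zib needs t; neither fits.
fep : (s -> s) — crax needs t; fep needs s; neither fits.
toma : (s -> t) — crax needs t; toma needs s; neither fits.
blicket : (s -> e) — crax needs t; blicket needs s; neither fits.

yold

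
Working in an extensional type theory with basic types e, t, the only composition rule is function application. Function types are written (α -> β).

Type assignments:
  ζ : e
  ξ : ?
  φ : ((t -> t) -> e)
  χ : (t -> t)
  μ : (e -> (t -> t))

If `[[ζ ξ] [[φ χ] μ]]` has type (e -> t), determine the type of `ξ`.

At [[ζ ξ] [[φ χ] μ]] (required: (e -> t)): [[φ χ] μ] is (t -> t), which is not a function with range (e -> t); hence [ζ ξ] is the functor — type ((t -> t) -> (e -> t)).
At [ζ ξ] (required: ((t -> t) -> (e -> t))): ζ is e, which is not a function with range ((t -> t) -> (e -> t)); hence ξ is the functor — type (e -> ((t -> t) -> (e -> t))).

(e -> ((t -> t) -> (e -> t)))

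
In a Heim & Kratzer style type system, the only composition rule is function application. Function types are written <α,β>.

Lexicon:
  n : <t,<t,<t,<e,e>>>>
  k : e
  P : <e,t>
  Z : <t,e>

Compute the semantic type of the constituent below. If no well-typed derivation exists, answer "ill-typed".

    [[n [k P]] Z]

[k P] — P of type <e,t> combines with k of type e: type t.
[n [k P]] — n of type <t,<t,<t,<e,e>>>> combines with [k P] of type t: type <t,<t,<e,e>>>.
[[n [k P]] Z]: <t,<t,<e,e>>> and <t,e> cannot combine by function application — type clash.

ill-typed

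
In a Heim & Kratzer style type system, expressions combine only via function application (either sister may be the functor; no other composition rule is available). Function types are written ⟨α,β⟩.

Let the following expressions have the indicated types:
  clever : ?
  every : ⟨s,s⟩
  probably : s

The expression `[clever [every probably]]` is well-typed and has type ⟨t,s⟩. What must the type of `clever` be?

⟨s,⟨t,s⟩⟩

At [clever [every probably]] (required: ⟨t,s⟩): [every probably] is s, which is not a function with range ⟨t,s⟩; hence clever is the functor — type ⟨s,⟨t,s⟩⟩.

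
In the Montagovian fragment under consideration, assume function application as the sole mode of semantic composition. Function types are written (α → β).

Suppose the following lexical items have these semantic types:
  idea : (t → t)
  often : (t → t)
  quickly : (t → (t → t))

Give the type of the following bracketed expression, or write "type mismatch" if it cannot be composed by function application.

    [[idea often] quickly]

type mismatch

[idea often]: (t → t) and (t → t) cannot combine by function application — type clash.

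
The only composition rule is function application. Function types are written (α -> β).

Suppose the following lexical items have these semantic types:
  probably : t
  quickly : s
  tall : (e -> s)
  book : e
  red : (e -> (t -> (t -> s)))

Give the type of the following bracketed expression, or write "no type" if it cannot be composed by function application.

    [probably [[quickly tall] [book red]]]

no type

[quickly tall]: s with (e -> s) — neither is a function whose domain matches the other; composition fails here.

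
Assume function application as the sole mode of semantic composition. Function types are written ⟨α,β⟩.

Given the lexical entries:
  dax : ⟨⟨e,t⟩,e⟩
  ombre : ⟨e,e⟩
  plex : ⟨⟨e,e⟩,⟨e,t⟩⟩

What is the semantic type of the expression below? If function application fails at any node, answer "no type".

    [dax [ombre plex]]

e

[ombre plex]: functor plex : ⟨⟨e,e⟩,⟨e,t⟩⟩, argument ombre : ⟨e,e⟩; result ⟨e,t⟩.
[dax [ombre plex]]: functor dax : ⟨⟨e,t⟩,e⟩, argument [ombre plex] : ⟨e,t⟩; result e.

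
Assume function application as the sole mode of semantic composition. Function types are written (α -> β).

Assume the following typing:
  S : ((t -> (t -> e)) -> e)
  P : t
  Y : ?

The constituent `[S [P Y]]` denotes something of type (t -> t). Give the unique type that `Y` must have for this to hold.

For [S [P Y]] to have type (t -> t) with S of type ((t -> (t -> e)) -> e), [P Y] must be the function: [P Y] : (((t -> (t -> e)) -> e) -> (t -> t)).
For [P Y] to have type (((t -> (t -> e)) -> e) -> (t -> t)) with P of type t, Y must be the function: Y : (t -> (((t -> (t -> e)) -> e) -> (t -> t))).

(t -> (((t -> (t -> e)) -> e) -> (t -> t)))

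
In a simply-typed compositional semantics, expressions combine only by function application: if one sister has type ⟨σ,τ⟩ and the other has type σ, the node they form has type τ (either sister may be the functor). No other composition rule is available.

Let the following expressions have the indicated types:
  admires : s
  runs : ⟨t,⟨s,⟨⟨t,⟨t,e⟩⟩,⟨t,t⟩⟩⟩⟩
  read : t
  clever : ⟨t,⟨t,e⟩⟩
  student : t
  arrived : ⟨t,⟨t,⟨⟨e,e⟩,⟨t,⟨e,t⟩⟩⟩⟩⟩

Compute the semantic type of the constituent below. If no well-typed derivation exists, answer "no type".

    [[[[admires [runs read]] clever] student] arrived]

[runs read]: ⟨t,⟨s,⟨⟨t,⟨t,e⟩⟩,⟨t,t⟩⟩⟩⟩ applied to t yields ⟨s,⟨⟨t,⟨t,e⟩⟩,⟨t,t⟩⟩⟩.
[admires [runs read]]: ⟨s,⟨⟨t,⟨t,e⟩⟩,⟨t,t⟩⟩⟩ applied to s yields ⟨⟨t,⟨t,e⟩⟩,⟨t,t⟩⟩.
[[admires [runs read]] clever]: ⟨⟨t,⟨t,e⟩⟩,⟨t,t⟩⟩ applied to ⟨t,⟨t,e⟩⟩ yields ⟨t,t⟩.
[[[admires [runs read]] clever] student]: ⟨t,t⟩ applied to t yields t.
[[[[admires [runs read]] clever] student] arrived]: ⟨t,⟨t,⟨⟨e,e⟩,⟨t,⟨e,t⟩⟩⟩⟩⟩ applied to t yields ⟨t,⟨⟨e,e⟩,⟨t,⟨e,t⟩⟩⟩⟩.

⟨t,⟨⟨e,e⟩,⟨t,⟨e,t⟩⟩⟩⟩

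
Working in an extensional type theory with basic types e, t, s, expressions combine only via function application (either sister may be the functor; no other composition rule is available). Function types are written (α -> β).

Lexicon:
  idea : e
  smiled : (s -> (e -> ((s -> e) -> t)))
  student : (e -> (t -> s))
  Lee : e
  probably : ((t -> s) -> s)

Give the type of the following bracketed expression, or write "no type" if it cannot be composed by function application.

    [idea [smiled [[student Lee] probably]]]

[student Lee]: functor student : (e -> (t -> s)), argument Lee : e; result (t -> s).
[[student Lee] probably]: functor probably : ((t -> s) -> s), argument [student Lee] : (t -> s); result s.
[smiled [[student Lee] probably]]: functor smiled : (s -> (e -> ((s -> e) -> t))), argument [[student Lee] probably] : s; result (e -> ((s -> e) -> t)).
[idea [smiled [[student Lee] probably]]]: functor [smiled [[student Lee] probably]] : (e -> ((s -> e) -> t)), argument idea : e; result ((s -> e) -> t).

((s -> e) -> t)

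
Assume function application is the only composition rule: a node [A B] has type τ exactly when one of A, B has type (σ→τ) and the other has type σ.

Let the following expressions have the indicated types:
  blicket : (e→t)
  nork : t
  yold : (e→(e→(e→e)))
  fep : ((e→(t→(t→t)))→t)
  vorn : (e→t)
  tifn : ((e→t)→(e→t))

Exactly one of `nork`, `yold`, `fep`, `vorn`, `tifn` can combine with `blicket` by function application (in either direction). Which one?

tifn

nork : t — does not combine with blicket.
yold : (e→(e→(e→e))) — does not combine with blicket.
fep : ((e→(t→(t→t)))→t) — does not combine with blicket.
vorn : (e→t) — does not combine with blicket.
tifn — combines: tifn : ((e→t)→(e→t)) takes blicket : (e→t) as argument, giving (e→t).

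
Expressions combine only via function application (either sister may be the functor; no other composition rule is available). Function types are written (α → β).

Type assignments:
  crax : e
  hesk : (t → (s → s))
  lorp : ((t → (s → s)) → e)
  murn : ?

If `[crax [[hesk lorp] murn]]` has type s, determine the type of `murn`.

[crax [[hesk lorp] murn]] is required to be s. crax : e cannot yield s as functor, so [[hesk lorp] murn] : (e → s).
[[hesk lorp] murn] is required to be (e → s). [hesk lorp] : e cannot yield (e → s) as functor, so murn : (e → (e → s)).

(e → (e → s))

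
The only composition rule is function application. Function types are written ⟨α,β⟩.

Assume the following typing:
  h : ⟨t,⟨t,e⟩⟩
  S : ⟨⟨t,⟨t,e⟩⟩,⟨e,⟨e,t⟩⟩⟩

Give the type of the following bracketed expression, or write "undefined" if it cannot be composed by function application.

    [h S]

⟨e,⟨e,t⟩⟩

[h S]: S is ⟨⟨t,⟨t,e⟩⟩,⟨e,⟨e,t⟩⟩⟩, h is ⟨t,⟨t,e⟩⟩; result ⟨e,⟨e,t⟩⟩.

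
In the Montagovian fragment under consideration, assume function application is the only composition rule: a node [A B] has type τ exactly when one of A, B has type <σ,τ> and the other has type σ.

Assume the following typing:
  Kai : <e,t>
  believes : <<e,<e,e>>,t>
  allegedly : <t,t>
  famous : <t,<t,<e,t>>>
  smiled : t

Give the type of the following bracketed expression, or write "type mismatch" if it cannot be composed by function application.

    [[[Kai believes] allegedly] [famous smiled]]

type mismatch

[Kai believes]: <e,t> and <<e,<e,e>>,t> cannot combine by function application — type clash.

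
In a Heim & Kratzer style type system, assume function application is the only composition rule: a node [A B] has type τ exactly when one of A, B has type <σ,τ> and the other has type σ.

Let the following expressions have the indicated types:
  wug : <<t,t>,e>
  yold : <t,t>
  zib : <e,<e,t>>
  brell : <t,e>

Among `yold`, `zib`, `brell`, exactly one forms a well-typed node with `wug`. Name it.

yold — combines: wug : <<t,t>,e> takes yold : <t,t> as argument, giving e.
zib : <e,<e,t>> — wug needs <t,t>; zib needs e; neither fits.
brell : <t,e> — wug needs <t,t>; brell needs t; neither fits.

yold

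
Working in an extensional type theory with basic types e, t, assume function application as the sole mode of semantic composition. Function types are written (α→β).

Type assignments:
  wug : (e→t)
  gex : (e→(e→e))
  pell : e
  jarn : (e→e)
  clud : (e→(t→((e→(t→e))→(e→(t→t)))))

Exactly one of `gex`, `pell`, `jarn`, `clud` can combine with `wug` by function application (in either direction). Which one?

pell

gex : (e→(e→e)) — neither side's domain matches the other.
pell — combines: wug : (e→t) takes pell : e as argument, giving t.
jarn : (e→e) — neither side's domain matches the other.
clud : (e→(t→((e→(t→e))→(e→(t→t))))) — neither side's domain matches the other.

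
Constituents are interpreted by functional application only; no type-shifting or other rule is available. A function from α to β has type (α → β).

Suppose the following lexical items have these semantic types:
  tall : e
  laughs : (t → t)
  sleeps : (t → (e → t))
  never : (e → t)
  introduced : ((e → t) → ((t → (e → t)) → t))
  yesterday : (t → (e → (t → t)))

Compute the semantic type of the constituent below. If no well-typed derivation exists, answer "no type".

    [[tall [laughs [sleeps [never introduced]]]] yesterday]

no type

[never introduced] — introduced of type ((e → t) → ((t → (e → t)) → t)) combines with never of type (e → t): type ((t → (e → t)) → t).
[sleeps [never introduced]] — [never introduced] of type ((t → (e → t)) → t) combines with sleeps of type (t → (e → t)): type t.
[laughs [sleeps [never introduced]]] — laughs of type (t → t) combines with [sleeps [never introduced]] of type t: type t.
[tall [laughs [sleeps [never introduced]]]]: e with t — neither is a function whose domain matches the other; composition fails here.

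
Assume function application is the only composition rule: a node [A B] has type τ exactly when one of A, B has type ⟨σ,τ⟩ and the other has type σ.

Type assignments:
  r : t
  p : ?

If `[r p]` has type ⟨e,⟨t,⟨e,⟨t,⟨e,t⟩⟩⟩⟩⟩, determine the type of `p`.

[r p] must have type ⟨e,⟨t,⟨e,⟨t,⟨e,t⟩⟩⟩⟩⟩. The sister r has type t; that is not a function onto ⟨e,⟨t,⟨e,⟨t,⟨e,t⟩⟩⟩⟩⟩, so p must be the functor, of type ⟨t,⟨e,⟨t,⟨e,⟨t,⟨e,t⟩⟩⟩⟩⟩⟩.

⟨t,⟨e,⟨t,⟨e,⟨t,⟨e,t⟩⟩⟩⟩⟩⟩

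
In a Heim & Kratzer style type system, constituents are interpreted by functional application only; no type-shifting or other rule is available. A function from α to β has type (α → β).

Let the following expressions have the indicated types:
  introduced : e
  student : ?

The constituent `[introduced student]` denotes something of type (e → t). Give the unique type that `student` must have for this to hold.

At [introduced student] (required: (e → t)): introduced is e, which is not a function with range (e → t); hence student is the functor — type (e → (e → t)).

(e → (e → t))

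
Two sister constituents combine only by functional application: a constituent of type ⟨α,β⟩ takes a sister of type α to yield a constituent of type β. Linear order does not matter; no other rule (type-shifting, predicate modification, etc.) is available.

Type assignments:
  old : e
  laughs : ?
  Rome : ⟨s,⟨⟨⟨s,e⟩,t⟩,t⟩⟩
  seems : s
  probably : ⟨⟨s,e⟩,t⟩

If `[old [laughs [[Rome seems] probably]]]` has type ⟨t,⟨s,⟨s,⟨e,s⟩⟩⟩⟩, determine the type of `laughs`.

[old [laughs [[Rome seems] probably]]] is required to be ⟨t,⟨s,⟨s,⟨e,s⟩⟩⟩⟩. old : e cannot yield ⟨t,⟨s,⟨s,⟨e,s⟩⟩⟩⟩ as functor, so [laughs [[Rome seems] probably]] : ⟨e,⟨t,⟨s,⟨s,⟨e,s⟩⟩⟩⟩⟩.
[laughs [[Rome seems] probably]] is required to be ⟨e,⟨t,⟨s,⟨s,⟨e,s⟩⟩⟩⟩⟩. [[Rome seems] probably] : t cannot yield ⟨e,⟨t,⟨s,⟨s,⟨e,s⟩⟩⟩⟩⟩ as functor, so laughs : ⟨t,⟨e,⟨t,⟨s,⟨s,⟨e,s⟩⟩⟩⟩⟩⟩.

⟨t,⟨e,⟨t,⟨s,⟨s,⟨e,s⟩⟩⟩⟩⟩⟩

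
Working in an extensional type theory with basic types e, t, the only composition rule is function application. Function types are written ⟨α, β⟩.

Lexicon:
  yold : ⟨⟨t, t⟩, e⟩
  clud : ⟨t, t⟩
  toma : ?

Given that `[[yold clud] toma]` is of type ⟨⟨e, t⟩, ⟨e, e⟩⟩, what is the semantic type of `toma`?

⟨e, ⟨⟨e, t⟩, ⟨e, e⟩⟩⟩

At [[yold clud] toma] (required: ⟨⟨e, t⟩, ⟨e, e⟩⟩): [yold clud] is e, which is not a function with range ⟨⟨e, t⟩, ⟨e, e⟩⟩; hence toma is the functor — type ⟨e, ⟨⟨e, t⟩, ⟨e, e⟩⟩⟩.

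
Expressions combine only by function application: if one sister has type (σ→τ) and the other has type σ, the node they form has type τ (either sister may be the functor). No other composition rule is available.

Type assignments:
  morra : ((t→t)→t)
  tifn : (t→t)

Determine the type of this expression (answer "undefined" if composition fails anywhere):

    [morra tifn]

t

[morra tifn] — morra of type ((t→t)→t) combines with tifn of type (t→t): type t.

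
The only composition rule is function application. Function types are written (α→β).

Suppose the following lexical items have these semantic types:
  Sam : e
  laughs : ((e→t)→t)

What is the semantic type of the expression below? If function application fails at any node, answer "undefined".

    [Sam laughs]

undefined

[Sam laughs]: e and ((e→t)→t) cannot combine by function application — type clash.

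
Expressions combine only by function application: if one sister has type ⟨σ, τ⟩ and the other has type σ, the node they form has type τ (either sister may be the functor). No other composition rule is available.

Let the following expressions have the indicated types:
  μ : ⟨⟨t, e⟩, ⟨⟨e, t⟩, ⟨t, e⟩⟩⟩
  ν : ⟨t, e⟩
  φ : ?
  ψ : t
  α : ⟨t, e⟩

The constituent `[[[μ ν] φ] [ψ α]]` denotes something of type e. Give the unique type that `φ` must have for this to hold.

⟨⟨⟨e, t⟩, ⟨t, e⟩⟩, ⟨e, e⟩⟩

[[[μ ν] φ] [ψ α]] must have type e. The sister [ψ α] has type e; that is not a function onto e, so [[μ ν] φ] must be the functor, of type ⟨e, e⟩.
[[μ ν] φ] must have type ⟨e, e⟩. The sister [μ ν] has type ⟨⟨e, t⟩, ⟨t, e⟩⟩; that is not a function onto ⟨e, e⟩, so φ must be the functor, of type ⟨⟨⟨e, t⟩, ⟨t, e⟩⟩, ⟨e, e⟩⟩.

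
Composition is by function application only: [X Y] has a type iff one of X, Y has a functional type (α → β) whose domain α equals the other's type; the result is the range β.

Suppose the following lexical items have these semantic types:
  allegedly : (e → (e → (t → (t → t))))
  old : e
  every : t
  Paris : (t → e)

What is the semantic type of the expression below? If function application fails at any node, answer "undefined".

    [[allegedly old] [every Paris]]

[allegedly old] — allegedly of type (e → (e → (t → (t → t)))) combines with old of type e: type (e → (t → (t → t))).
[every Paris] — Paris of type (t → e) combines with every of type t: type e.
[[allegedly old] [every Paris]] — [allegedly old] of type (e → (t → (t → t))) combines with [every Paris] of type e: type (t → (t → t)).

(t → (t → t))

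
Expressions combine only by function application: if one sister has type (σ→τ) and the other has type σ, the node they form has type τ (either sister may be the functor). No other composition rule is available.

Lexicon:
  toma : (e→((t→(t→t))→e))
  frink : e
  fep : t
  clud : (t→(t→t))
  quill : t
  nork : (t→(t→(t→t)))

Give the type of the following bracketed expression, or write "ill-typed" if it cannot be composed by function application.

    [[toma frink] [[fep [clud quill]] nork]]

[toma frink]: functor toma : (e→((t→(t→t))→e)), argument frink : e; result ((t→(t→t))→e).
[clud quill]: functor clud : (t→(t→t)), argument quill : t; result (t→t).
[fep [clud quill]]: functor [clud quill] : (t→t), argument fep : t; result t.
[[fep [clud quill]] nork]: functor nork : (t→(t→(t→t))), argument [fep [clud quill]] : t; result (t→(t→t)).
[[toma frink] [[fep [clud quill]] nork]]: functor [toma frink] : ((t→(t→t))→e), argument [[fep [clud quill]] nork] : (t→(t→t)); result e.

e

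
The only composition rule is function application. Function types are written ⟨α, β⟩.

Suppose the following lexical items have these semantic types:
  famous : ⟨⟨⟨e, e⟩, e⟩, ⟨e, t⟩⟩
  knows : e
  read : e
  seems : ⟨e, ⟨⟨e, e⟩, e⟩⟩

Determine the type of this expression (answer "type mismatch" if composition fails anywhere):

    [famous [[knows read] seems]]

type mismatch

At [knows read]: neither e nor e can take the other as argument; the node is ill-typed.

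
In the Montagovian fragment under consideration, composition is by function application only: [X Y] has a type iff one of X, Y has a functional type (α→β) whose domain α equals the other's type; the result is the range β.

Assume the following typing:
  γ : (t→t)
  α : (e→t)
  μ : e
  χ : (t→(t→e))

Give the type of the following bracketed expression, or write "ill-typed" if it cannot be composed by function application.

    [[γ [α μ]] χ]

[α μ]: (e→t) applied to e yields t.
[γ [α μ]]: (t→t) applied to t yields t.
[[γ [α μ]] χ]: (t→(t→e)) applied to t yields (t→e).

(t→e)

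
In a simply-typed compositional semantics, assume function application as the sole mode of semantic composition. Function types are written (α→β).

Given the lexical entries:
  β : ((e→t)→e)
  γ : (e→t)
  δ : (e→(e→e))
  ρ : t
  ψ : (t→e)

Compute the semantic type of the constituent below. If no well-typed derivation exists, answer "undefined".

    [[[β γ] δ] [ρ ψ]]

e

[β γ] — β of type ((e→t)→e) combines with γ of type (e→t): type e.
[[β γ] δ] — δ of type (e→(e→e)) combines with [β γ] of type e: type (e→e).
[ρ ψ] — ψ of type (t→e) combines with ρ of type t: type e.
[[[β γ] δ] [ρ ψ]] — [[β γ] δ] of type (e→e) combines with [ρ ψ] of type e: type e.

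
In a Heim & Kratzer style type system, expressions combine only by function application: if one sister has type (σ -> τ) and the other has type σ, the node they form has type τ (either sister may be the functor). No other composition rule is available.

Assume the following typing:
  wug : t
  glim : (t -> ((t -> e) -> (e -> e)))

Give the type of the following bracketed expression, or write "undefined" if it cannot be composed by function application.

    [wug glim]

((t -> e) -> (e -> e))

At [wug glim], glim : (t -> ((t -> e) -> (e -> e))) takes wug : t, giving ((t -> e) -> (e -> e)).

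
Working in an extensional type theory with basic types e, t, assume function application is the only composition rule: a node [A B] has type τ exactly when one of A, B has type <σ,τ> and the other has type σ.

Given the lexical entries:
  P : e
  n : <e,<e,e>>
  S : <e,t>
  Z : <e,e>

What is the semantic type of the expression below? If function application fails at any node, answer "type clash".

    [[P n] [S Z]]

[P n] — n of type <e,<e,e>> combines with P of type e: type <e,e>.
[S Z]: <e,t> and <e,e> cannot combine by function application — type clash.

type clash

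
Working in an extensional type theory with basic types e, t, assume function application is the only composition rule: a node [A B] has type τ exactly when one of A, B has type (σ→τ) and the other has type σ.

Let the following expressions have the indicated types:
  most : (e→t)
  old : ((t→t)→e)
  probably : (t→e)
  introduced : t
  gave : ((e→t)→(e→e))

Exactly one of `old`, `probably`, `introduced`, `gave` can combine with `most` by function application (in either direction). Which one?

old : ((t→t)→e) — no; most wants e, and old wants (t→t).
probably : (t→e) — no; most wants e, and probably wants t.
introduced : t — no; most wants e, and introduced wants nothing (atomic).
gave — combines: gave : ((e→t)→(e→e)) takes most : (e→t) as argument, giving (e→e).

gave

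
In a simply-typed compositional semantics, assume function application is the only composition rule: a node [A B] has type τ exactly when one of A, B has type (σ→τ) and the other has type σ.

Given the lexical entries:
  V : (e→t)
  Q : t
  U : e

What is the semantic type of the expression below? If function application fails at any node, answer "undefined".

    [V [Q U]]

undefined

[Q U]: t with e — neither is a function whose domain matches the other; composition fails here.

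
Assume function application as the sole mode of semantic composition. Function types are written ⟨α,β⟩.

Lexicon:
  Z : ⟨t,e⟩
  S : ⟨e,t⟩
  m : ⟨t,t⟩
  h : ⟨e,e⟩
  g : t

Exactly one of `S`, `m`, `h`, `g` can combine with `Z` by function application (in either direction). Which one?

g

S : ⟨e,t⟩ — no; Z wants t, and S wants e.
m : ⟨t,t⟩ — no; Z wants t, and m wants t.
h : ⟨e,e⟩ — no; Z wants t, and h wants e.
g — combines: Z : ⟨t,e⟩ takes g : t as argument, giving e.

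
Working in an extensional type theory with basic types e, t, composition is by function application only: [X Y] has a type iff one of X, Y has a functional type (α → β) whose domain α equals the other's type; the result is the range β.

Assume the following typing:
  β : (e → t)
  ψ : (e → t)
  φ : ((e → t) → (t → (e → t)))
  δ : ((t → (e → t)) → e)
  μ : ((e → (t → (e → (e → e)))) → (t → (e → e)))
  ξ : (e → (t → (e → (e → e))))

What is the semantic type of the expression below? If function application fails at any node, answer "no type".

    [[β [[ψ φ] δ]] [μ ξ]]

(e → e)

At [ψ φ], φ : ((e → t) → (t → (e → t))) takes ψ : (e → t), giving (t → (e → t)).
At [[ψ φ] δ], δ : ((t → (e → t)) → e) takes [ψ φ] : (t → (e → t)), giving e.
At [β [[ψ φ] δ]], β : (e → t) takes [[ψ φ] δ] : e, giving t.
At [μ ξ], μ : ((e → (t → (e → (e → e)))) → (t → (e → e))) takes ξ : (e → (t → (e → (e → e)))), giving (t → (e → e)).
At [[β [[ψ φ] δ]] [μ ξ]], [μ ξ] : (t → (e → e)) takes [β [[ψ φ] δ]] : t, giving (e → e).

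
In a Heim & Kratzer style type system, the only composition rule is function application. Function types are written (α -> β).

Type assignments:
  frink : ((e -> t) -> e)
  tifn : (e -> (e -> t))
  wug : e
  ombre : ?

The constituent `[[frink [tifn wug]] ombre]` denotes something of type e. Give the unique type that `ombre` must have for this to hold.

[[frink [tifn wug]] ombre] is required to be e. [frink [tifn wug]] : e cannot yield e as functor, so ombre : (e -> e).

(e -> e)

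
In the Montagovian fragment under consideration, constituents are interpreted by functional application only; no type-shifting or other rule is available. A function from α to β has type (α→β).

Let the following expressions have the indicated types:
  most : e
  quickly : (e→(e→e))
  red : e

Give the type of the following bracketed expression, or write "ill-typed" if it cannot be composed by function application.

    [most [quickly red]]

At [quickly red], quickly : (e→(e→e)) takes red : e, giving (e→e).
At [most [quickly red]], [quickly red] : (e→e) takes most : e, giving e.

e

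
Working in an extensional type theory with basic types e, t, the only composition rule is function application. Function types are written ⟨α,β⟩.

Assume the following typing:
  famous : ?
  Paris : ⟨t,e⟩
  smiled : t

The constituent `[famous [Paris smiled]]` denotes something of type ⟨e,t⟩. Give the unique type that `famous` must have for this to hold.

For [famous [Paris smiled]] to have type ⟨e,t⟩ with [Paris smiled] of type e, famous must be the function: famous : ⟨e,⟨e,t⟩⟩.

⟨e,⟨e,t⟩⟩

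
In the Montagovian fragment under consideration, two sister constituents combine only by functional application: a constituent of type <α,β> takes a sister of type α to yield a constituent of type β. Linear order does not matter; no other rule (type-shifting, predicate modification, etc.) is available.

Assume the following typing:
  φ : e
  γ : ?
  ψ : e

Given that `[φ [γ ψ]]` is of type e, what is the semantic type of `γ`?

<e,<e,e>>

[φ [γ ψ]] must have type e. The sister φ has type e; that is not a function onto e, so [γ ψ] must be the functor, of type <e,e>.
[γ ψ] must have type <e,e>. The sister ψ has type e; that is not a function onto <e,e>, so γ must be the functor, of type <e,<e,e>>.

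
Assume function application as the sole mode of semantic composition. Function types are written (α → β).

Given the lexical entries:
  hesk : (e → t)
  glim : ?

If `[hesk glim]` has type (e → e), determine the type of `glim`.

((e → t) → (e → e))

[hesk glim] must have type (e → e). The sister hesk has type (e → t); that is not a function onto (e → e), so glim must be the functor, of type ((e → t) → (e → e)).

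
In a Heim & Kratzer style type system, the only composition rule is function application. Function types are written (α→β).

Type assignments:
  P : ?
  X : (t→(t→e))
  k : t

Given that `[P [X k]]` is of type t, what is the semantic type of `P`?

For [P [X k]] to have type t with [X k] of type (t→e), P must be the function: P : ((t→e)→t).

((t→e)→t)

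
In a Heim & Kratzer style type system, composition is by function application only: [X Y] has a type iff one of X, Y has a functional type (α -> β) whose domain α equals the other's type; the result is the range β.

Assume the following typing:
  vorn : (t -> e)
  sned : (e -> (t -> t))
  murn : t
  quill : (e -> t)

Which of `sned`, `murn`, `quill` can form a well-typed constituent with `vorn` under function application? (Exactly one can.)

murn

sned : (e -> (t -> t)) — does not combine with vorn.
murn — combines: vorn : (t -> e) takes murn : t as argument, giving e.
quill : (e -> t) — does not combine with vorn.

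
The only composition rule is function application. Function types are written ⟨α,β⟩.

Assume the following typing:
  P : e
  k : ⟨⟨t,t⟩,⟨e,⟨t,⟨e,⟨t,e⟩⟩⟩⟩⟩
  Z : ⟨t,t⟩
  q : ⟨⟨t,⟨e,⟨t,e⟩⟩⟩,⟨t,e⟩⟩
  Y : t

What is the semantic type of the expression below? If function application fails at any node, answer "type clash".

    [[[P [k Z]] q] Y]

e

At [k Z], k : ⟨⟨t,t⟩,⟨e,⟨t,⟨e,⟨t,e⟩⟩⟩⟩⟩ takes Z : ⟨t,t⟩, giving ⟨e,⟨t,⟨e,⟨t,e⟩⟩⟩⟩.
At [P [k Z]], [k Z] : ⟨e,⟨t,⟨e,⟨t,e⟩⟩⟩⟩ takes P : e, giving ⟨t,⟨e,⟨t,e⟩⟩⟩.
At [[P [k Z]] q], q : ⟨⟨t,⟨e,⟨t,e⟩⟩⟩,⟨t,e⟩⟩ takes [P [k Z]] : ⟨t,⟨e,⟨t,e⟩⟩⟩, giving ⟨t,e⟩.
At [[[P [k Z]] q] Y], [[P [k Z]] q] : ⟨t,e⟩ takes Y : t, giving e.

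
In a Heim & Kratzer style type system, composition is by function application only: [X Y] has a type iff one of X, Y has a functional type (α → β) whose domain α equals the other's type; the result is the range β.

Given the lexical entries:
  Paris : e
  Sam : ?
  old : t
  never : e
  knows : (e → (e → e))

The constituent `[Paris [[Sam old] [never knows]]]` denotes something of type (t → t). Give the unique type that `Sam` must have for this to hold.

For [Paris [[Sam old] [never knows]]] to have type (t → t) with Paris of type e, [[Sam old] [never knows]] must be the function: [[Sam old] [never knows]] : (e → (t → t)).
For [[Sam old] [never knows]] to have type (e → (t → t)) with [never knows] of type (e → e), [Sam old] must be the function: [Sam old] : ((e → e) → (e → (t → t))).
For [Sam old] to have type ((e → e) → (e → (t → t))) with old of type t, Sam must be the function: Sam : (t → ((e → e) → (e → (t → t)))).

(t → ((e → e) → (e → (t → t))))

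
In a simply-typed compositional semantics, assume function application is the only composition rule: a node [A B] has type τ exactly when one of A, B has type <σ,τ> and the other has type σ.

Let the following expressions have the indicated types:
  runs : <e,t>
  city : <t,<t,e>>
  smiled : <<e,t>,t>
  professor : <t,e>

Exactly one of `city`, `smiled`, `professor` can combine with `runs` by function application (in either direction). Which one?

smiled

city : <t,<t,e>> — does not combine with runs.
smiled — combines: smiled : <<e,t>,t> takes runs : <e,t> as argument, giving t.
professor : <t,e> — does not combine with runs.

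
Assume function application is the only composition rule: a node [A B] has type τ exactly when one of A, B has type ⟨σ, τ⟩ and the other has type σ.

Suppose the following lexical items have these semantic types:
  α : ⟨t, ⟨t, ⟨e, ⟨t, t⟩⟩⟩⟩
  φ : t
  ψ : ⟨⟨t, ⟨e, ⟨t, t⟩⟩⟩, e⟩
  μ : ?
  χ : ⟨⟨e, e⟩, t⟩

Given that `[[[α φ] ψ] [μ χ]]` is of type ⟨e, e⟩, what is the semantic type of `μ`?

⟨⟨⟨e, e⟩, t⟩, ⟨e, ⟨e, e⟩⟩⟩

At [[[α φ] ψ] [μ χ]] (required: ⟨e, e⟩): [[α φ] ψ] is e, which is not a function with range ⟨e, e⟩; hence [μ χ] is the functor — type ⟨e, ⟨e, e⟩⟩.
At [μ χ] (required: ⟨e, ⟨e, e⟩⟩): χ is ⟨⟨e, e⟩, t⟩, which is not a function with range ⟨e, ⟨e, e⟩⟩; hence μ is the functor — type ⟨⟨⟨e, e⟩, t⟩, ⟨e, ⟨e, e⟩⟩⟩.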